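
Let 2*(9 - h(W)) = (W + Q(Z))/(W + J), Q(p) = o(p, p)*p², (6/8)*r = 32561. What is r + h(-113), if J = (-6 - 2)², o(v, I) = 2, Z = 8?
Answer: 12766603/294 ≈ 43424.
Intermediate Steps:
r = 130244/3 (r = (4/3)*32561 = 130244/3 ≈ 43415.)
Q(p) = 2*p²
J = 64 (J = (-8)² = 64)
h(W) = 9 - (128 + W)/(2*(64 + W)) (h(W) = 9 - (W + 2*8²)/(2*(W + 64)) = 9 - (W + 2*64)/(2*(64 + W)) = 9 - (W + 128)/(2*(64 + W)) = 9 - (128 + W)/(2*(64 + W)))
r + h(-113) = 130244/3 + (1024 + 17*(-113))/(2*(64 - 113)) = 130244/3 + (½)*(1024 - 1921)/(-49) = 130244/3 + (½)*(-1/49)*(-897) = 130244/3 + 897/98 = 12766603/294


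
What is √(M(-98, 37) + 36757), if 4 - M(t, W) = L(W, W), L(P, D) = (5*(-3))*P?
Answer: 2*√9329 ≈ 193.17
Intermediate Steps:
L(P, D) = -15*P
M(t, W) = 4 + 15*W (M(t, W) = 4 - (-15)*W = 4 + 15*W)
√(M(-98, 37) + 36757) = √((4 + 15*37) + 36757) = √((4 + 555) + 36757) = √(559 + 36757) = √37316 = 2*√9329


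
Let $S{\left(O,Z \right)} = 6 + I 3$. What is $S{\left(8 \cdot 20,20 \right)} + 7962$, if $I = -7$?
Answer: $7947$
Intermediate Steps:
$S{\left(O,Z \right)} = -15$ ($S{\left(O,Z \right)} = 6 - 21 = -15$)
$S{\left(8 \cdot 20,20 \right)} + 7962 = -15 + 7962 = 7947$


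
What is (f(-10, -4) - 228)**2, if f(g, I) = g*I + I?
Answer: 36864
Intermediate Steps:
f(g, I) = I + I*g (f(g, I) = I*g + I = I + I*g)
(f(-10, -4) - 228)**2 = (-4*(1 - 10) - 228)**2 = (-4*(-9) - 228)**2 = (36 - 228)**2 = (-192)**2 = 36864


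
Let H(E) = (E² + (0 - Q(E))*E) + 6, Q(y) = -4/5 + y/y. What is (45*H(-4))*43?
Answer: 44118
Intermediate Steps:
Q(y) = ⅕ (Q(y) = -4*⅕ + 1 = -⅘ + 1 = ⅕)
H(E) = 6 + E² - E/5 (H(E) = (E² + (0 - 1*⅕)*E) + 6 = (E² + (0 - ⅕)*E) + 6 = (E² - E/5) + 6 = 6 + E² - E/5)
(45*H(-4))*43 = (45*(6 + (-4)² - ⅕*(-4)))*43 = (45*(6 + 16 + ⅘))*43 = (45*(114/5))*43 = 1026*43 = 44118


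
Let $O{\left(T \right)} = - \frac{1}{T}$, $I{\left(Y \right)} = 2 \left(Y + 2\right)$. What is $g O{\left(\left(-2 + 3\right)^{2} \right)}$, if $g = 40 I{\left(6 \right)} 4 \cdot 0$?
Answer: $0$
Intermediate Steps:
$I{\left(Y \right)} = 4 + 2 Y$ ($I{\left(Y \right)} = 2 \left(2 + Y\right) = 4 + 2 Y$)
$g = 0$ ($g = 40 \left(4 + 2 \cdot 6\right) 4 \cdot 0 = 40 \left(4 + 12\right) 4 \cdot 0 = 40 \cdot 16 \cdot 4 \cdot 0 = 40 \cdot 64 \cdot 0 = 40 \cdot 0 = 0$)
$g O{\left(\left(-2 + 3\right)^{2} \right)} = 0 \left(- \frac{1}{\left(-2 + 3\right)^{2}}\right) = 0 \left(- \frac{1}{1^{2}}\right) = 0 \left(- 1^{-1}\right) = 0 \left(\left(-1\right) 1\right) = 0 \left(-1\right) = 0$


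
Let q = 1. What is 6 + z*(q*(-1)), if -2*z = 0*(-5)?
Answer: 6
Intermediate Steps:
z = 0 (z = -0*(-5) = -½*0 = 0)
6 + z*(q*(-1)) = 6 + 0*(1*(-1)) = 6 + 0*(-1) = 6 + 0 = 6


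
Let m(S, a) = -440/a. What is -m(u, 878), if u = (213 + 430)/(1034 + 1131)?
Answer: 220/439 ≈ 0.50114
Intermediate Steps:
u = 643/2165 ≈ 0.29700
-m(u, 878) = -(-440)/878 = -1*(-220/439) = 220/439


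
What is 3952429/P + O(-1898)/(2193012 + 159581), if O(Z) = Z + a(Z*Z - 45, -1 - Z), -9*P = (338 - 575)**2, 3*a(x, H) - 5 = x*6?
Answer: -27760511965126/44047598739 ≈ -630.24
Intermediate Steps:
a(x, H) = 5/3 + 2*x (a(x, H) = 5/3 + (x*6)/3 = 5/3 + (6*x)/3 = 5/3 + 2*x)
P = -6241 (P = -(338 - 575)**2/9 = -1/9*(-237)**2 = -1/9*56169 = -6241)
O(Z) = -265/3 + Z + 2*Z**2 (O(Z) = Z + (5/3 + 2*(Z*Z - 45)) = Z + (5/3 + 2*(Z**2 - 45)) = Z + (5/3 + 2*(-45 + Z**2)) = Z + (5/3 + (-90 + 2*Z**2)) = Z + (-265/3 + 2*Z**2) = -265/3 + Z + 2*Z**2)
3952429/P + O(-1898)/(2193012 + 159581) = 3952429/(-6241) + (-265/3 - 1898 + 2*(-1898)**2)/(2193012 + 159581) = 3952429*(-1/6241) + (-265/3 - 1898 + 2*3602404)/2352593 = -3952429/6241 + (-265/3 - 1898 + 7204808)*(1/2352593) = -3952429/6241 + (21608465/3)*(1/2352593) = -3952429/6241 + 21608465/7057779 = -27760511965126/44047598739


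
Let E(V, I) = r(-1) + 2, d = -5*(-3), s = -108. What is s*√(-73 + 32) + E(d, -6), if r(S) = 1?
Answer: 3 - 108*I*√41 ≈ 3.0 - 691.54*I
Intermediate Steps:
d = 15
E(V, I) = 3 (E(V, I) = 1 + 2 = 3)
s*√(-73 + 32) + E(d, -6) = -108*√(-73 + 32) + 3 = -108*I*√41 + 3 = 3 - 108*I*√41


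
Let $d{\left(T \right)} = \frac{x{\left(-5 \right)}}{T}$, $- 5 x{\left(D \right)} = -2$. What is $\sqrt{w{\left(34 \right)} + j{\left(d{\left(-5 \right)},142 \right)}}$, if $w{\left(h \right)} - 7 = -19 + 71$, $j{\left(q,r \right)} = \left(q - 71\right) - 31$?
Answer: $\frac{i \sqrt{1077}}{5} \approx 6.5635 i$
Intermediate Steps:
$x{\left(D \right)} = \frac{2}{5}$ ($x{\left(D \right)} = \left(- \frac{1}{5}\right) \left(-2\right) = \frac{2}{5}$)
$d{\left(T \right)} = \frac{2}{5 T}$
$j{\left(q,r \right)} = -102 + q$ ($j{\left(q,r \right)} = \left(-71 + q\right) - 31 = -102 + q$)
$w{\left(h \right)} = 59$ ($w{\left(h \right)} = 7 + \left(-19 + 71\right) = 7 + 52 = 59$)
$\sqrt{w{\left(34 \right)} + j{\left(d{\left(-5 \right)},142 \right)}} = \sqrt{59 - \left(102 - \frac{2}{5 \left(-5\right)}\right)} = \sqrt{59 + \left(-102 + \frac{2}{5} \left(- \frac{1}{5}\right)\right)} = \sqrt{59 - \frac{2552}{25}} = \sqrt{- \frac{1077}{25}} = \frac{i \sqrt{1077}}{5}$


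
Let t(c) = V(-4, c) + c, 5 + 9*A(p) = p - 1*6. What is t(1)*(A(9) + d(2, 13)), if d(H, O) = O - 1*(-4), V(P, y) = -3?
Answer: -302/9 ≈ -33.556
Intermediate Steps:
A(p) = -11/9 + p/9 (A(p) = -5/9 + (p - 1*6)/9 = -5/9 + (p - 6)/9 = -5/9 + (-6 + p)/9 = -5/9 + (-⅔ + p/9) = -11/9 + p/9)
t(c) = -3 + c
d(H, O) = 4 + O (d(H, O) = O + 4 = 4 + O)
t(1)*(A(9) + d(2, 13)) = (-3 + 1)*((-11/9 + (⅑)*9) + (4 + 13)) = -2*((-11/9 + 1) + 17) = -2*(-2/9 + 17) = -2*151/9 = -302/9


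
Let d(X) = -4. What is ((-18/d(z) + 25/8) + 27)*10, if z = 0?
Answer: 1385/4 ≈ 346.25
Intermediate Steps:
((-18/d(z) + 25/8) + 27)*10 = ((-18/(-4) + 25/8) + 27)*10 = ((-18*(-¼) + 25*(⅛)) + 27)*10 = ((9/2 + 25/8) + 27)*10 = (61/8 + 27)*10 = (277/8)*10 = 1385/4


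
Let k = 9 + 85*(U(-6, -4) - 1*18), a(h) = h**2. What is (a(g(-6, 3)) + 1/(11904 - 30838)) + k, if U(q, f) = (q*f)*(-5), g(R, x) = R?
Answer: -221243791/18934 ≈ -11685.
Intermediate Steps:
U(q, f) = -5*f*q (U(q, f) = (f*q)*(-5) = -5*f*q)
k = -11721 (k = 9 + 85*(-5*(-4)*(-6) - 1*18) = 9 + 85*(-120 - 18) = 9 + 85*(-138) = 9 - 11730 = -11721)
(a(g(-6, 3)) + 1/(11904 - 30838)) + k = ((-6)**2 + 1/(11904 - 30838)) - 11721 = (36 + 1/(-18934)) - 11721 = (36 - 1/18934) - 11721 = 681623/18934 - 11721 = -221243791/18934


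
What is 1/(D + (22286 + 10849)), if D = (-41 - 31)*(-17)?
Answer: 1/34359 ≈ 2.9104e-5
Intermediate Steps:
D = 1224 (D = -72*(-17) = 1224)
1/(D + (22286 + 10849)) = 1/(1224 + (22286 + 10849)) = 1/(1224 + 33135) = 1/34359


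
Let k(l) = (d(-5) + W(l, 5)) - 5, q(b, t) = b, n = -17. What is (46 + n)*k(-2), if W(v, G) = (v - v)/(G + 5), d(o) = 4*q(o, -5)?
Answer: -725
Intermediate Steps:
d(o) = 4*o
W(v, G) = 0 (W(v, G) = 0/(5 + G) = 0)
k(l) = -25 (k(l) = (4*(-5) + 0) - 5 = (-20 + 0) - 5 = -20 - 5 = -25)
(46 + n)*k(-2) = (46 - 17)*(-25) = 29*(-25) = -725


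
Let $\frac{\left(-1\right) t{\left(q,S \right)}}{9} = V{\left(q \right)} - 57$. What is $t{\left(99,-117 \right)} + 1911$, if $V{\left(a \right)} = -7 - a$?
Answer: $3378$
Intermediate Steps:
$t{\left(q,S \right)} = 576 + 9 q$ ($t{\left(q,S \right)} = - 9 \left(\left(-7 - q\right) - 57\right) = - 9 \left(-64 - q\right) = 576 + 9 q$)
$t{\left(99,-117 \right)} + 1911 = \left(576 + 9 \cdot 99\right) + 1911 = \left(576 + 891\right) + 1911 = 1467 + 1911 = 3378$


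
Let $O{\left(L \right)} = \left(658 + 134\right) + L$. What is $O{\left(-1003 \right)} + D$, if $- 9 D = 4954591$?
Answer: $- \frac{4956490}{9} \approx -5.5072 \cdot 10^{5}$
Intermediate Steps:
$O{\left(L \right)} = 792 + L$
$D = - \frac{4954591}{9}$ ($D = \left(- \frac{1}{9}\right) 4954591 = - \frac{4954591}{9} \approx -5.5051 \cdot 10^{5}$)
$O{\left(-1003 \right)} + D = \left(792 - 1003\right) - \frac{4954591}{9} = -211 - \frac{4954591}{9} = - \frac{4956490}{9}$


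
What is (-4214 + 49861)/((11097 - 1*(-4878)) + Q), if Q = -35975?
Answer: -45647/20000 ≈ -2.2823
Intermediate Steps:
(-4214 + 49861)/((11097 - 1*(-4878)) + Q) = (-4214 + 49861)/((11097 - 1*(-4878)) - 35975) = 45647/((11097 + 4878) - 35975) = 45647/(15975 - 35975) = 45647/(-20000) = 45647*(-1/20000) = -45647/20000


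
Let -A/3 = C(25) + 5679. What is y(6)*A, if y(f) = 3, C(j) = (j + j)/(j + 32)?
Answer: -971259/19 ≈ -51119.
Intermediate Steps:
C(j) = 2*j/(32 + j) (C(j) = (2*j)/(32 + j) = 2*j/(32 + j))
A = -323753/19 (A = -3*(2*25/(32 + 25) + 5679) = -3*(2*25/57 + 5679) = -3*(2*25*(1/57) + 5679) = -3*(50/57 + 5679) = -3*323753/57 = -323753/19 ≈ -17040.)
y(6)*A = 3*(-323753/19) = -971259/19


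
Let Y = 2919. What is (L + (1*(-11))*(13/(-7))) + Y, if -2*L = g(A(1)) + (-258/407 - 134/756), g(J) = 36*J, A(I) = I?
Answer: 899024993/307692 ≈ 2921.8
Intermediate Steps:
L = -5413663/307692 (L = -(36*1 + (-258/407 - 134/756))/2 = -(36 + (-258*1/407 - 134*1/756))/2 = -(36 + (-258/407 - 67/378))/2 = -(36 - 124793/153846)/2 = -½*5413663/153846 = -5413663/307692 ≈ -17.594)
(L + (1*(-11))*(13/(-7))) + Y = (-5413663/307692 + (1*(-11))*(13/(-7))) + 2919 = (-5413663/307692 - 143*(-1)/7) + 2919 = (-5413663/307692 - 11*(-13/7)) + 2919 = (-5413663/307692 + 143/7) + 2919 = 872045/307692 + 2919 = 899024993/307692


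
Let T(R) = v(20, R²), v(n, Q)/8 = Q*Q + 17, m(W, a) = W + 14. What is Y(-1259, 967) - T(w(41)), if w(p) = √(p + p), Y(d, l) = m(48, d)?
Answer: -53866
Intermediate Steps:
m(W, a) = 14 + W
Y(d, l) = 62 (Y(d, l) = 14 + 48 = 62)
w(p) = √2*√p (w(p) = √(2*p) = √2*√p)
v(n, Q) = 136 + 8*Q² (v(n, Q) = 8*(Q*Q + 17) = 8*(Q² + 17) = 8*(17 + Q²) = 136 + 8*Q²)
T(R) = 136 + 8*R⁴ (T(R) = 136 + 8*(R²)² = 136 + 8*R⁴)
Y(-1259, 967) - T(w(41)) = 62 - (136 + 8*(√2*√41)⁴) = 62 - (136 + 8*(√82)⁴) = 62 - (136 + 8*6724) = 62 - (136 + 53792) = 62 - 1*53928 = 62 - 53928 = -53866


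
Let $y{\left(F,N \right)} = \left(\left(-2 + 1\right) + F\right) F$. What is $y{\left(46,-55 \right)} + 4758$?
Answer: $6828$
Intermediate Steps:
$y{\left(F,N \right)} = F \left(-1 + F\right)$ ($y{\left(F,N \right)} = \left(-1 + F\right) F = F \left(-1 + F\right)$)
$y{\left(46,-55 \right)} + 4758 = 46 \left(-1 + 46\right) + 4758 = 46 \cdot 45 + 4758 = 2070 + 4758 = 6828$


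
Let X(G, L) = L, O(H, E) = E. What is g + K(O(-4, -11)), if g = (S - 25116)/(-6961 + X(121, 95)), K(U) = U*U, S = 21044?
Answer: 417429/3433 ≈ 121.59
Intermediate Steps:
K(U) = U²
g = 2036/3433 (g = (21044 - 25116)/(-6961 + 95) = -4072/(-6866) = -4072*(-1/6866) = 2036/3433 ≈ 0.59307)
g + K(O(-4, -11)) = 2036/3433 + (-11)² = 2036/3433 + 121 = 417429/3433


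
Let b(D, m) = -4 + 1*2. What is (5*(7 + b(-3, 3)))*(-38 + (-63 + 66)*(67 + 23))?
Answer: 5800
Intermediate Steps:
b(D, m) = -2 (b(D, m) = -4 + 2 = -2)
(5*(7 + b(-3, 3)))*(-38 + (-63 + 66)*(67 + 23)) = (5*(7 - 2))*(-38 + (-63 + 66)*(67 + 23)) = (5*5)*(-38 + 3*90) = 25*(-38 + 270) = 25*232 = 5800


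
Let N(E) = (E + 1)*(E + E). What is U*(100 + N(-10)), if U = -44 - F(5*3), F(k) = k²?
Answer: -75320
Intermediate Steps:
N(E) = 2*E*(1 + E) (N(E) = (1 + E)*(2*E) = 2*E*(1 + E))
U = -269 (U = -44 - (5*3)² = -44 - 1*15² = -44 - 1*225 = -44 - 225 = -269)
U*(100 + N(-10)) = -269*(100 + 2*(-10)*(1 - 10)) = -269*(100 + 2*(-10)*(-9)) = -269*(100 + 180) = -269*280 = -75320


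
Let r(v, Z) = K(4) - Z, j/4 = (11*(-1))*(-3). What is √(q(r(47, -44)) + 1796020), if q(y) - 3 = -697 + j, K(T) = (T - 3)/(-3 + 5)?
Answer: 7*√36642 ≈ 1339.9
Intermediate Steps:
K(T) = -3/2 + T/2 (K(T) = (-3 + T)/2 = (-3 + T)*(½) = -3/2 + T/2)
j = 132 (j = 4*((11*(-1))*(-3)) = 4*(-11*(-3)) = 4*33 = 132)
r(v, Z) = ½ - Z (r(v, Z) = (-3/2 + (½)*4) - Z = (-3/2 + 2) - Z = ½ - Z)
q(y) = -562 (q(y) = 3 + (-697 + 132) = 3 - 565 = -562)
√(q(r(47, -44)) + 1796020) = √(-562 + 1796020) = √1795458 = 7*√36642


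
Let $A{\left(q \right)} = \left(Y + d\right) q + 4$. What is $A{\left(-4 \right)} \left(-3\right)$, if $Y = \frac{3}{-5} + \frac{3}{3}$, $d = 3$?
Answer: $\frac{144}{5} \approx 28.8$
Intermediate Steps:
$Y = \frac{2}{5}$ ($Y = 3 \left(- \frac{1}{5}\right) + 3 \cdot \frac{1}{3} = - \frac{3}{5} + 1 = \frac{2}{5} \approx 0.4$)
$A{\left(q \right)} = 4 + \frac{17 q}{5}$ ($A{\left(q \right)} = \left(\frac{2}{5} + 3\right) q + 4 = \frac{17 q}{5} + 4 = 4 + \frac{17 q}{5}$)
$A{\left(-4 \right)} \left(-3\right) = \left(4 + \frac{17}{5} \left(-4\right)\right) \left(-3\right) = \left(4 - \frac{68}{5}\right) \left(-3\right) = \left(- \frac{48}{5}\right) \left(-3\right) = \frac{144}{5}$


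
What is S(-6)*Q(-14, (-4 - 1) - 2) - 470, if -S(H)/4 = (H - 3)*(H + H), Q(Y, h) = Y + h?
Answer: 8602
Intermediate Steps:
S(H) = -8*H*(-3 + H) (S(H) = -4*(H - 3)*(H + H) = -4*(-3 + H)*2*H = -8*H*(-3 + H))
S(-6)*Q(-14, (-4 - 1) - 2) - 470 = (8*(-6)*(3 - 1*(-6)))*(-14 + ((-4 - 1) - 2)) - 470 = (8*(-6)*(3 + 6))*(-14 + (-5 - 2)) - 470 = (8*(-6)*9)*(-14 - 7) - 470 = -432*(-21) - 470 = 9072 - 470 = 8602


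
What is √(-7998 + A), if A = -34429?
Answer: I*√42427 ≈ 205.98*I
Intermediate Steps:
√(-7998 + A) = √(-7998 - 34429) = √(-42427) = I*√42427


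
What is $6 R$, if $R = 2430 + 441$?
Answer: $17226$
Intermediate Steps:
$R = 2871$
$6 R = 6 \cdot 2871 = 17226$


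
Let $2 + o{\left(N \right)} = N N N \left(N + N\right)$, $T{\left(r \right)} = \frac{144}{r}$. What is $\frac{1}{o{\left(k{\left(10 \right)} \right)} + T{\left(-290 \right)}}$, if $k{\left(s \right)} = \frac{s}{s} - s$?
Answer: $\frac{145}{1902328} \approx 7.6222 \cdot 10^{-5}$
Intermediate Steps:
$k{\left(s \right)} = 1 - s$
$o{\left(N \right)} = -2 + 2 N^{4}$ ($o{\left(N \right)} = -2 + N N N \left(N + N\right) = -2 + N^{2} N 2 N = -2 + N^{3} \cdot 2 N = -2 + 2 N^{4}$)
$\frac{1}{o{\left(k{\left(10 \right)} \right)} + T{\left(-290 \right)}} = \frac{1}{\left(-2 + 2 \left(1 - 10\right)^{4}\right) + \frac{144}{-290}} = \frac{1}{\left(-2 + 2 \left(1 - 10\right)^{4}\right) + 144 \left(- \frac{1}{290}\right)} = \frac{1}{\left(-2 + 2 \left(-9\right)^{4}\right) - \frac{72}{145}} = \frac{1}{\left(-2 + 2 \cdot 6561\right) - \frac{72}{145}} = \frac{1}{\left(-2 + 13122\right) - \frac{72}{145}} = \frac{1}{13120 - \frac{72}{145}} = \frac{1}{\frac{1902328}{145}} = \frac{145}{1902328}$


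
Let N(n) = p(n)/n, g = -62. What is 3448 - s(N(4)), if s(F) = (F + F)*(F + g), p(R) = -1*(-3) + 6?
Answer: 29735/8 ≈ 3716.9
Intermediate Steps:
p(R) = 9 (p(R) = 3 + 6 = 9)
N(n) = 9/n
s(F) = 2*F*(-62 + F) (s(F) = (F + F)*(F - 62) = (2*F)*(-62 + F) = 2*F*(-62 + F))
3448 - s(N(4)) = 3448 - 2*9/4*(-62 + 9/4) = 3448 - 2*9*(¼)*(-62 + 9*(¼)) = 3448 - 2*9*(-62 + 9/4)/4 = 3448 - 2*9*(-239)/(4*4) = 3448 - 1*(-2151/8) = 3448 + 2151/8 = 29735/8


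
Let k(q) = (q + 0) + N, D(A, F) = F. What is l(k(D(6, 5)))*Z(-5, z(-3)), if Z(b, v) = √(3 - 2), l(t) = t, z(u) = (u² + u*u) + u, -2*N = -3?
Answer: 13/2 ≈ 6.5000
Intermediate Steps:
N = 3/2 (N = -½*(-3) = 3/2 ≈ 1.5000)
z(u) = u + 2*u² (z(u) = (u² + u²) + u = 2*u² + u = u + 2*u²)
k(q) = 3/2 + q (k(q) = (q + 0) + 3/2 = q + 3/2 = 3/2 + q)
Z(b, v) = 1 (Z(b, v) = √1 = 1)
l(k(D(6, 5)))*Z(-5, z(-3)) = (3/2 + 5)*1 = (13/2)*1 = 13/2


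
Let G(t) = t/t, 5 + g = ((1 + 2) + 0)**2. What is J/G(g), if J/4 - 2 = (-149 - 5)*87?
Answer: -53584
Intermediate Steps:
g = 4 (g = -5 + ((1 + 2) + 0)**2 = -5 + (3 + 0)**2 = -5 + 3**2 = -5 + 9 = 4)
J = -53584 (J = 8 + 4*((-149 - 5)*87) = 8 + 4*(-154*87) = 8 + 4*(-13398) = 8 - 53592 = -53584)
G(t) = 1
J/G(g) = -53584/1 = -53584*1 = -53584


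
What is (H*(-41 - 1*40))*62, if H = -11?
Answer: 55242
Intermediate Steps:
(H*(-41 - 1*40))*62 = -11*(-41 - 1*40)*62 = -11*(-41 - 40)*62 = -11*(-81)*62 = 891*62 = 55242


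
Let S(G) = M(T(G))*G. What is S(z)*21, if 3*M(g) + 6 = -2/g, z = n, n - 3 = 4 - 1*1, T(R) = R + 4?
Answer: -1302/5 ≈ -260.40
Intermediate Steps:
T(R) = 4 + R
n = 6 (n = 3 + (4 - 1*1) = 3 + (4 - 1) = 3 + 3 = 6)
z = 6
M(g) = -2 - 2/(3*g) (M(g) = -2 + (-2/g)/3 = -2 - 2/(3*g))
S(G) = G*(-2 - 2/(3*(4 + G))) (S(G) = (-2 - 2/(3*(4 + G)))*G = G*(-2 - 2/(3*(4 + G))))
S(z)*21 = -2*6*(13 + 3*6)/(12 + 3*6)*21 = -2*6*(13 + 18)/(12 + 18)*21 = -2*6*31/30*21 = -2*6*1/30*31*21 = -62/5*21 = -1302/5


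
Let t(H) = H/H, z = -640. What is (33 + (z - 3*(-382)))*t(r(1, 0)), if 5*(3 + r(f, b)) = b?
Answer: 539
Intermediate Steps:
r(f, b) = -3 + b/5
t(H) = 1
(33 + (z - 3*(-382)))*t(r(1, 0)) = (33 + (-640 - 3*(-382)))*1 = (33 + (-640 + 1146))*1 = (33 + 506)*1 = 539*1 = 539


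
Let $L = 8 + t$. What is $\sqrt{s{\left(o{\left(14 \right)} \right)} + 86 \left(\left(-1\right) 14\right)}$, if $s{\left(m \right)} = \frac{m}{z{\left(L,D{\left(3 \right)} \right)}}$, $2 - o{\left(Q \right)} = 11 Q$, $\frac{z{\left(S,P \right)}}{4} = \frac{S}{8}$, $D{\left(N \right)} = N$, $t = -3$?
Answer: $\frac{2 i \sqrt{7905}}{5} \approx 35.564 i$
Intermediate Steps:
$L = 5$ ($L = 8 - 3 = 5$)
$z{\left(S,P \right)} = \frac{S}{2}$ ($z{\left(S,P \right)} = 4 \frac{S}{8} = \frac{S}{2}$)
$o{\left(Q \right)} = 2 - 11 Q$
$s{\left(m \right)} = \frac{2 m}{5}$ ($s{\left(m \right)} = \frac{m}{\frac{1}{2} \cdot 5} = \frac{m}{\frac{5}{2}} = m \frac{2}{5} = \frac{2 m}{5}$)
$\sqrt{s{\left(o{\left(14 \right)} \right)} + 86 \left(\left(-1\right) 14\right)} = \sqrt{\frac{2 \left(2 - 154\right)}{5} + 86 \left(\left(-1\right) 14\right)} = \sqrt{\frac{2 \left(2 - 154\right)}{5} + 86 \left(-14\right)} = \sqrt{\frac{2}{5} \left(-152\right) - 1204} = \sqrt{- \frac{304}{5} - 1204} = \sqrt{- \frac{6324}{5}} = \frac{2 i \sqrt{7905}}{5}$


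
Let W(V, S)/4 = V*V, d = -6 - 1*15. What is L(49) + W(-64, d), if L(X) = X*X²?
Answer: 134033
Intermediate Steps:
d = -21 (d = -6 - 15 = -21)
W(V, S) = 4*V² (W(V, S) = 4*(V*V) = 4*V²)
L(X) = X³
L(49) + W(-64, d) = 49³ + 4*(-64)² = 117649 + 4*4096 = 117649 + 16384 = 134033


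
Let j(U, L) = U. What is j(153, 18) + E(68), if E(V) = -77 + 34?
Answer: 110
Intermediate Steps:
E(V) = -43
j(153, 18) + E(68) = 153 - 43 = 110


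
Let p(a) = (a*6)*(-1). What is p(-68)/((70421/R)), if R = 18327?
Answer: 7477416/70421 ≈ 106.18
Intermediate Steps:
p(a) = -6*a (p(a) = (6*a)*(-1) = -6*a)
p(-68)/((70421/R)) = (-6*(-68))/((70421/18327)) = 408/((70421*(1/18327))) = 408/(70421/18327) = 408*(18327/70421) = 7477416/70421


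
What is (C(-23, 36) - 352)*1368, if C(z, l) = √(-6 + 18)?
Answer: -481536 + 2736*√3 ≈ -4.7680e+5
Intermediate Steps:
C(z, l) = 2*√3 (C(z, l) = √12 = 2*√3)
(C(-23, 36) - 352)*1368 = (2*√3 - 352)*1368 = (-352 + 2*√3)*1368 = -481536 + 2736*√3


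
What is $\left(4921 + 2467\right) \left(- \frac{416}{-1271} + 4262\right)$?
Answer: $\frac{40023884184}{1271} \approx 3.149 \cdot 10^{7}$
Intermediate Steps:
$\left(4921 + 2467\right) \left(- \frac{416}{-1271} + 4262\right) = 7388 \left(\left(-416\right) \left(- \frac{1}{1271}\right) + 4262\right) = 7388 \left(\frac{416}{1271} + 4262\right) = 7388 \cdot \frac{5417418}{1271} = \frac{40023884184}{1271}$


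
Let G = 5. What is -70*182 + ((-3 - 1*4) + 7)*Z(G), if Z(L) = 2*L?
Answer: -12740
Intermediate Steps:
-70*182 + ((-3 - 1*4) + 7)*Z(G) = -70*182 + ((-3 - 1*4) + 7)*(2*5) = -12740 + ((-3 - 4) + 7)*10 = -12740 + (-7 + 7)*10 = -12740 + 0*10 = -12740 + 0 = -12740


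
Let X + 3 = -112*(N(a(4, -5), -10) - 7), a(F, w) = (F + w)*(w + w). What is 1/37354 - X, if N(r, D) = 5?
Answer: -8255233/37354 ≈ -221.00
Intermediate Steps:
a(F, w) = 2*w*(F + w) (a(F, w) = (F + w)*(2*w) = 2*w*(F + w))
X = 221 (X = -3 - 112*(5 - 7) = -3 - 112*(-2) = -3 + 224 = 221)
1/37354 - X = 1/37354 - 1*221 = 1/37354 - 221 = -8255233/37354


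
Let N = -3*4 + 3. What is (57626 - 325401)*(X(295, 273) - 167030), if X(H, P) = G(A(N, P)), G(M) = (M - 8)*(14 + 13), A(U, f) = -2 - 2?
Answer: 44813217350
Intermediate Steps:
N = -9 (N = -12 + 3 = -9)
A(U, f) = -4
G(M) = -216 + 27*M (G(M) = (-8 + M)*27 = -216 + 27*M)
X(H, P) = -324 (X(H, P) = -216 + 27*(-4) = -216 - 108 = -324)
(57626 - 325401)*(X(295, 273) - 167030) = (57626 - 325401)*(-324 - 167030) = -267775*(-167354) = 44813217350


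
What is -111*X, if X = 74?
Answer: -8214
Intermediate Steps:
-111*X = -111*74 = -8214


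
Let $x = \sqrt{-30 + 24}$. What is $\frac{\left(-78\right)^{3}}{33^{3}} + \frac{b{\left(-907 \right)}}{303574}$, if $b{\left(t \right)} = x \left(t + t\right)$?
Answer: $- \frac{17576}{1331} - \frac{907 i \sqrt{6}}{151787} \approx -13.205 - 0.014637 i$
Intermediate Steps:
$x = i \sqrt{6}$ ($x = \sqrt{-6} = i \sqrt{6} \approx 2.4495 i$)
$b{\left(t \right)} = 2 i t \sqrt{6}$ ($b{\left(t \right)} = i \sqrt{6} \left(t + t\right) = i \sqrt{6} \cdot 2 t = 2 i t \sqrt{6}$)
$\frac{\left(-78\right)^{3}}{33^{3}} + \frac{b{\left(-907 \right)}}{303574} = \frac{\left(-78\right)^{3}}{33^{3}} + \frac{2 i \left(-907\right) \sqrt{6}}{303574} = - \frac{474552}{35937} + - 1814 i \sqrt{6} \cdot \frac{1}{303574} = \left(-474552\right) \frac{1}{35937} - \frac{907 i \sqrt{6}}{151787} = - \frac{17576}{1331} - \frac{907 i \sqrt{6}}{151787}$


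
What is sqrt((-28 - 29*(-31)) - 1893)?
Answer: I*sqrt(1022) ≈ 31.969*I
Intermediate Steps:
sqrt((-28 - 29*(-31)) - 1893) = sqrt((-28 + 899) - 1893) = sqrt(871 - 1893) = sqrt(-1022) = I*sqrt(1022)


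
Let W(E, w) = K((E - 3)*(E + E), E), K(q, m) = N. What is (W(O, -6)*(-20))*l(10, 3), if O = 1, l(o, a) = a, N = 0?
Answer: 0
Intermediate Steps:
K(q, m) = 0
W(E, w) = 0
(W(O, -6)*(-20))*l(10, 3) = (0*(-20))*3 = 0*3 = 0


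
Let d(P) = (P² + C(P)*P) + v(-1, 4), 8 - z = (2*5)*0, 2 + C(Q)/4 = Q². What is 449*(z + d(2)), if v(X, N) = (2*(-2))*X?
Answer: 14368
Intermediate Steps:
v(X, N) = -4*X
C(Q) = -8 + 4*Q²
z = 8 (z = 8 - 2*5*0 = 8 - 10*0 = 8 - 1*0 = 8 + 0 = 8)
d(P) = 4 + P² + P*(-8 + 4*P²) (d(P) = (P² + (-8 + 4*P²)*P) - 4*(-1) = (P² + P*(-8 + 4*P²)) + 4 = 4 + P² + P*(-8 + 4*P²))
449*(z + d(2)) = 449*(8 + (4 + 2² + 4*2*(-2 + 2²))) = 449*(8 + (4 + 4 + 4*2*(-2 + 4))) = 449*(8 + (4 + 4 + 4*2*2)) = 449*(8 + (4 + 4 + 16)) = 449*(8 + 24) = 449*32 = 14368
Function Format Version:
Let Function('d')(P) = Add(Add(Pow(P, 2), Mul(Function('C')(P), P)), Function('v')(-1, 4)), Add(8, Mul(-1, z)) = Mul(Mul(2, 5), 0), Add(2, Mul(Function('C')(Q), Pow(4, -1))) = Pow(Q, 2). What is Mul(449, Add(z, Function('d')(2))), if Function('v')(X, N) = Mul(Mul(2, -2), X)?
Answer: 14368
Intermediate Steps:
Function('v')(X, N) = Mul(-4, X)
Function('C')(Q) = Add(-8, Mul(4, Pow(Q, 2)))
z = 8 (z = Add(8, Mul(-1, Mul(Mul(2, 5), 0))) = Add(8, Mul(-1, Mul(10, 0))) = Add(8, Mul(-1, 0)) = Add(8, 0) = 8)
Function('d')(P) = Add(4, Pow(P, 2), Mul(P, Add(-8, Mul(4, Pow(P, 2))))) (Function('d')(P) = Add(Add(Pow(P, 2), Mul(Add(-8, Mul(4, Pow(P, 2))), P)), Mul(-4, -1)) = Add(Add(Pow(P, 2), Mul(P, Add(-8, Mul(4, Pow(P, 2))))), 4) = Add(4, Pow(P, 2), Mul(P, Add(-8, Mul(4, Pow(P, 2))))))
Mul(449, Add(z, Function('d')(2))) = Mul(449, Add(8, Add(4, Pow(2, 2), Mul(4, 2, Add(-2, Pow(2, 2)))))) = Mul(449, Add(8, Add(4, 4, Mul(4, 2, Add(-2, 4))))) = Mul(449, Add(8, Add(4, 4, Mul(4, 2, 2)))) = Mul(449, Add(8, Add(4, 4, 16))) = Mul(449, Add(8, 24)) = Mul(449, 32) = 14368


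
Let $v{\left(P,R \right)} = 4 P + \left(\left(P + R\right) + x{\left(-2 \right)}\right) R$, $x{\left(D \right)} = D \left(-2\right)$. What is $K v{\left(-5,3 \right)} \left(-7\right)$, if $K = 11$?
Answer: $1078$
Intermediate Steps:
$x{\left(D \right)} = - 2 D$
$v{\left(P,R \right)} = 4 P + R \left(4 + P + R\right)$ ($v{\left(P,R \right)} = 4 P + \left(\left(P + R\right) - -4\right) R = 4 P + \left(\left(P + R\right) + 4\right) R = 4 P + \left(4 + P + R\right) R = 4 P + R \left(4 + P + R\right)$)
$K v{\left(-5,3 \right)} \left(-7\right) = 11 \left(3^{2} + 4 \left(-5\right) + 4 \cdot 3 - 15\right) \left(-7\right) = 11 \left(9 - 20 + 12 - 15\right) \left(-7\right) = 11 \left(-14\right) \left(-7\right) = \left(-154\right) \left(-7\right) = 1078$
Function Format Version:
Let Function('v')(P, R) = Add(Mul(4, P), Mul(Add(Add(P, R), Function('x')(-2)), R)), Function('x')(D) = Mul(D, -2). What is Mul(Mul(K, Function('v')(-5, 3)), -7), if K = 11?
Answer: 1078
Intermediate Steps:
Function('x')(D) = Mul(-2, D)
Function('v')(P, R) = Add(Mul(4, P), Mul(R, Add(4, P, R))) (Function('v')(P, R) = Add(Mul(4, P), Mul(Add(Add(P, R), Mul(-2, -2)), R)) = Add(Mul(4, P), Mul(Add(Add(P, R), 4), R)) = Add(Mul(4, P), Mul(Add(4, P, R), R)) = Add(Mul(4, P), Mul(R, Add(4, P, R))))
Mul(Mul(K, Function('v')(-5, 3)), -7) = Mul(Mul(11, Add(Pow(3, 2), Mul(4, -5), Mul(4, 3), Mul(-5, 3))), -7) = Mul(Mul(11, Add(9, -20, 12, -15)), -7) = Mul(Mul(11, -14), -7) = Mul(-154, -7) = 1078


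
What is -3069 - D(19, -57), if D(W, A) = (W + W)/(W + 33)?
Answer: -79813/26 ≈ -3069.7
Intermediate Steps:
D(W, A) = 2*W/(33 + W) (D(W, A) = (2*W)/(33 + W) = 2*W/(33 + W))
-3069 - D(19, -57) = -3069 - 2*19/(33 + 19) = -3069 - 2*19/52 = -3069 - 1*19/26 = -3069 - 19/26 = -79813/26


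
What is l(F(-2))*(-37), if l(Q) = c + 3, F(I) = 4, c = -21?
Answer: 666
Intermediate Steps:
l(Q) = -18 (l(Q) = -21 + 3 = -18)
l(F(-2))*(-37) = -18*(-37) = 666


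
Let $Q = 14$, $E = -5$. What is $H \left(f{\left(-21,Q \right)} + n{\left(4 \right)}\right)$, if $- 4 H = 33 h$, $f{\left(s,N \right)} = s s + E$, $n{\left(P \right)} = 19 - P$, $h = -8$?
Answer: $29766$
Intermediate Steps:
$f{\left(s,N \right)} = -5 + s^{2}$ ($f{\left(s,N \right)} = s s - 5 = s^{2} - 5 = -5 + s^{2}$)
$H = 66$ ($H = - \frac{33 \left(-8\right)}{4} = \left(- \frac{1}{4}\right) \left(-264\right) = 66$)
$H \left(f{\left(-21,Q \right)} + n{\left(4 \right)}\right) = 66 \left(\left(-5 + \left(-21\right)^{2}\right) + \left(19 - 4\right)\right) = 66 \left(\left(-5 + 441\right) + \left(19 - 4\right)\right) = 66 \left(436 + 15\right) = 66 \cdot 451 = 29766$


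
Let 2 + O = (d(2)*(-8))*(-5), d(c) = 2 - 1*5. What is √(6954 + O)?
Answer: 4*√427 ≈ 82.656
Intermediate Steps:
d(c) = -3 (d(c) = 2 - 5 = -3)
O = -122 (O = -2 - 3*(-8)*(-5) = -2 + 24*(-5) = -2 - 120 = -122)
√(6954 + O) = √(6954 - 122) = √6832 = 4*√427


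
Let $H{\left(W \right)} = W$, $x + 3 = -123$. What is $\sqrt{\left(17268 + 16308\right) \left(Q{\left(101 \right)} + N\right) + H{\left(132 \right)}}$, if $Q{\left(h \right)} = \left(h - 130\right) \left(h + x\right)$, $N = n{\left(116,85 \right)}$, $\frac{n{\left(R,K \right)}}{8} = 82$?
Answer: $2 \sqrt{11592147} \approx 6809.4$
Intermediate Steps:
$n{\left(R,K \right)} = 656$ ($n{\left(R,K \right)} = 8 \cdot 82 = 656$)
$N = 656$
$x = -126$ ($x = -3 - 123 = -126$)
$Q{\left(h \right)} = \left(-130 + h\right) \left(-126 + h\right)$ ($Q{\left(h \right)} = \left(h - 130\right) \left(h - 126\right) = \left(-130 + h\right) \left(-126 + h\right)$)
$\sqrt{\left(17268 + 16308\right) \left(Q{\left(101 \right)} + N\right) + H{\left(132 \right)}} = \sqrt{\left(17268 + 16308\right) \left(\left(16380 + 101^{2} - 25856\right) + 656\right) + 132} = \sqrt{33576 \left(\left(16380 + 10201 - 25856\right) + 656\right) + 132} = \sqrt{33576 \left(725 + 656\right) + 132} = \sqrt{33576 \cdot 1381 + 132} = \sqrt{46368456 + 132} = \sqrt{46368588} = 2 \sqrt{11592147}$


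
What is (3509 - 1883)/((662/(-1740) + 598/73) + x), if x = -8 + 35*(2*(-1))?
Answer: -103267260/4457683 ≈ -23.166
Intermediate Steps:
x = -78 (x = -8 + 35*(-2) = -8 - 70 = -78)
(3509 - 1883)/((662/(-1740) + 598/73) + x) = (3509 - 1883)/((662/(-1740) + 598/73) - 78) = 1626/((662*(-1/1740) + 598*(1/73)) - 78) = 1626/((-331/870 + 598/73) - 78) = 1626/(496097/63510 - 78) = 1626/(-4457683/63510) = 1626*(-63510/4457683) = -103267260/4457683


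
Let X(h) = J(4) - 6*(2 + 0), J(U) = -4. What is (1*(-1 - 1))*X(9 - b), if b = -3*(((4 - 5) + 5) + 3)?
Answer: 32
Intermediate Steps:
b = -21 (b = -3*((-1 + 5) + 3) = -3*(4 + 3) = -3*7 = -21)
X(h) = -16 (X(h) = -4 - 6*(2 + 0) = -4 - 6*2 = -4 - 1*12 = -4 - 12 = -16)
(1*(-1 - 1))*X(9 - b) = (1*(-1 - 1))*(-16) = (1*(-2))*(-16) = -2*(-16) = 32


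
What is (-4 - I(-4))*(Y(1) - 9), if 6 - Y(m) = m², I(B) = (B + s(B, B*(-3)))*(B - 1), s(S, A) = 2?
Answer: 56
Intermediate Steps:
I(B) = (-1 + B)*(2 + B) (I(B) = (B + 2)*(B - 1) = (2 + B)*(-1 + B) = (-1 + B)*(2 + B))
Y(m) = 6 - m²
(-4 - I(-4))*(Y(1) - 9) = (-4 - (-2 - 4 + (-4)²))*((6 - 1*1²) - 9) = (-4 - (-2 - 4 + 16))*((6 - 1*1) - 9) = (-4 - 1*10)*((6 - 1) - 9) = (-4 - 10)*(5 - 9) = -14*(-4) = 56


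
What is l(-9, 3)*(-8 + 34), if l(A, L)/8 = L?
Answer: 624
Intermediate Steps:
l(A, L) = 8*L
l(-9, 3)*(-8 + 34) = (8*3)*(-8 + 34) = 24*26 = 624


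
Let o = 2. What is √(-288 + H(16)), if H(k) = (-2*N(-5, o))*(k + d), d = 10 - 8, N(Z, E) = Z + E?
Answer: 6*I*√5 ≈ 13.416*I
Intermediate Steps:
N(Z, E) = E + Z
d = 2
H(k) = 12 + 6*k (H(k) = (-2*(2 - 5))*(k + 2) = (-2*(-3))*(2 + k) = 6*(2 + k) = 12 + 6*k)
√(-288 + H(16)) = √(-288 + (12 + 6*16)) = √(-288 + (12 + 96)) = √(-288 + 108) = √(-180) = 6*I*√5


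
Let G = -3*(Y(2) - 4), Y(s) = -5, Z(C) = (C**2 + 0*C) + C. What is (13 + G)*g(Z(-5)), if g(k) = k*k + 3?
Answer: 16120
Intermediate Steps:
Z(C) = C + C**2 (Z(C) = (C**2 + 0) + C = C**2 + C = C + C**2)
g(k) = 3 + k**2 (g(k) = k**2 + 3 = 3 + k**2)
G = 27 (G = -3*(-5 - 4) = -3*(-9) = 27)
(13 + G)*g(Z(-5)) = (13 + 27)*(3 + (-5*(1 - 5))**2) = 40*(3 + (-5*(-4))**2) = 40*(3 + 20**2) = 40*(3 + 400) = 40*403 = 16120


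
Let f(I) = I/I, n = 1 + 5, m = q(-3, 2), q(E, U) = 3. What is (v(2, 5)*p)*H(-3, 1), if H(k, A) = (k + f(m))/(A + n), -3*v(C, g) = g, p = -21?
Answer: -10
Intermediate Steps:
m = 3
n = 6
v(C, g) = -g/3
f(I) = 1
H(k, A) = (1 + k)/(6 + A) (H(k, A) = (k + 1)/(A + 6) = (1 + k)/(6 + A))
(v(2, 5)*p)*H(-3, 1) = (-⅓*5*(-21))*((1 - 3)/(6 + 1)) = (-5/3*(-21))*(-2/7) = 35*((⅐)*(-2)) = 35*(-2/7) = -10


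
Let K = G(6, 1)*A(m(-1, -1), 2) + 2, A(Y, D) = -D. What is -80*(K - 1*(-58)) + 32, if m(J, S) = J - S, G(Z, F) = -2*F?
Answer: -5088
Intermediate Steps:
K = 6 (K = (-2*1)*(-1*2) + 2 = -2*(-2) + 2 = 4 + 2 = 6)
-80*(K - 1*(-58)) + 32 = -80*(6 - 1*(-58)) + 32 = -80*(6 + 58) + 32 = -80*64 + 32 = -5120 + 32 = -5088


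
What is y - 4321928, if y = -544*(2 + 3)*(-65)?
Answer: -4145128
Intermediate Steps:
y = 176800 (y = -544*5*(-65) = -136*20*(-65) = -2720*(-65) = 176800)
y - 4321928 = 176800 - 4321928 = -4145128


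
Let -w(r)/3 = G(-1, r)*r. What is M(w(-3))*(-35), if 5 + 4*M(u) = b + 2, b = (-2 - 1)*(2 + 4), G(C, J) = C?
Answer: 735/4 ≈ 183.75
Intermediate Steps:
b = -18 (b = -3*6 = -18)
w(r) = 3*r (w(r) = -(-3)*r = 3*r)
M(u) = -21/4 (M(u) = -5/4 + (-18 + 2)/4 = -5/4 + (¼)*(-16) = -5/4 - 4 = -21/4)
M(w(-3))*(-35) = -21/4*(-35) = 735/4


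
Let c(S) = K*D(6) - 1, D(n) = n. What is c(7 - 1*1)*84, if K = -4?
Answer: -2100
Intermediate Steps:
c(S) = -25 (c(S) = -4*6 - 1 = -24 - 1 = -25)
c(7 - 1*1)*84 = -25*84 = -2100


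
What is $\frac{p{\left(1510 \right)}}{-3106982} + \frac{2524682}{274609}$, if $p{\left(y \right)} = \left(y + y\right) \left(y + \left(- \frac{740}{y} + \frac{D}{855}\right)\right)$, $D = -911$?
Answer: $\frac{563715148057660}{72949046313249} \approx 7.7275$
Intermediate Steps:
$p{\left(y \right)} = 2 y \left(- \frac{911}{855} + y - \frac{740}{y}\right)$ ($p{\left(y \right)} = \left(y + y\right) \left(y - \left(\frac{911}{855} + \frac{740}{y}\right)\right) = 2 y \left(y - \left(\frac{911}{855} + \frac{740}{y}\right)\right) = 2 y \left(- \frac{911}{855} + y - \frac{740}{y}\right)$)
$\frac{p{\left(1510 \right)}}{-3106982} + \frac{2524682}{274609} = \frac{-1480 + 2 \cdot 1510^{2} - \frac{550244}{171}}{-3106982} + \frac{2524682}{274609} = \left(-1480 + 2 \cdot 2280100 - \frac{550244}{171}\right) \left(- \frac{1}{3106982}\right) + 2524682 \cdot \frac{1}{274609} = \left(-1480 + 4560200 - \frac{550244}{171}\right) \left(- \frac{1}{3106982}\right) + \frac{2524682}{274609} = \frac{778990876}{171} \left(- \frac{1}{3106982}\right) + \frac{2524682}{274609} = - \frac{389495438}{265646961} + \frac{2524682}{274609} = \frac{563715148057660}{72949046313249}$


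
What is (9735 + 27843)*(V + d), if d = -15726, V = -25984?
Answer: -1567378380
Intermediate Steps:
(9735 + 27843)*(V + d) = (9735 + 27843)*(-25984 - 15726) = 37578*(-41710) = -1567378380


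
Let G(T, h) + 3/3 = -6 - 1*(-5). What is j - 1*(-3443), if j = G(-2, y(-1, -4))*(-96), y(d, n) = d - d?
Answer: 3635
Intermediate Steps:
y(d, n) = 0
G(T, h) = -2 (G(T, h) = -1 + (-6 - 1*(-5)) = -1 + (-6 + 5) = -1 - 1 = -2)
j = 192 (j = -2*(-96) = 192)
j - 1*(-3443) = 192 - 1*(-3443) = 192 + 3443 = 3635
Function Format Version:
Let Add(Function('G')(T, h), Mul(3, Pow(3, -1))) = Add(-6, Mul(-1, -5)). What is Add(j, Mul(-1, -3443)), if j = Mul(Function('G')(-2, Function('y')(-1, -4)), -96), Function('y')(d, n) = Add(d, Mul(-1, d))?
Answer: 3635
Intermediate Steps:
Function('y')(d, n) = 0
Function('G')(T, h) = -2 (Function('G')(T, h) = Add(-1, Add(-6, Mul(-1, -5))) = Add(-1, Add(-6, 5)) = Add(-1, -1) = -2)
j = 192 (j = Mul(-2, -96) = 192)
Add(j, Mul(-1, -3443)) = Add(192, Mul(-1, -3443)) = Add(192, 3443) = 3635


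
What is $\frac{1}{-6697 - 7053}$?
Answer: $- \frac{1}{13750} \approx -7.2727 \cdot 10^{-5}$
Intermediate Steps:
$\frac{1}{-6697 - 7053} = \frac{1}{-13750} = - \frac{1}{13750}$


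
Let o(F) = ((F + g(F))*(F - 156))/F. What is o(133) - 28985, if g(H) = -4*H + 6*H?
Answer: -29054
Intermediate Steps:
g(H) = 2*H
o(F) = -468 + 3*F (o(F) = ((F + 2*F)*(F - 156))/F = ((3*F)*(-156 + F))/F = (3*F*(-156 + F))/F = -468 + 3*F)
o(133) - 28985 = (-468 + 3*133) - 28985 = (-468 + 399) - 28985 = -69 - 28985 = -29054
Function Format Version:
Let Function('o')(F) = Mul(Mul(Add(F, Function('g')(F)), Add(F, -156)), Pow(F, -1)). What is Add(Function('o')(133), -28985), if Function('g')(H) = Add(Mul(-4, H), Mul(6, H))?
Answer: -29054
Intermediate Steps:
Function('g')(H) = Mul(2, H)
Function('o')(F) = Add(-468, Mul(3, F)) (Function('o')(F) = Mul(Mul(Add(F, Mul(2, F)), Add(F, -156)), Pow(F, -1)) = Mul(Mul(Mul(3, F), Add(-156, F)), Pow(F, -1)) = Mul(Mul(3, F, Add(-156, F)), Pow(F, -1)) = Add(-468, Mul(3, F)))
Add(Function('o')(133), -28985) = Add(Add(-468, Mul(3, 133)), -28985) = Add(Add(-468, 399), -28985) = Add(-69, -28985) = -29054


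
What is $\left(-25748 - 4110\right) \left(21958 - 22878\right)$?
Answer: $27469360$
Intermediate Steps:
$\left(-25748 - 4110\right) \left(21958 - 22878\right) = \left(-29858\right) \left(-920\right) = 27469360$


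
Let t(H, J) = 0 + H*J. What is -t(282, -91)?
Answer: 25662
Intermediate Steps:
t(H, J) = H*J
-t(282, -91) = -282*(-91) = -1*(-25662) = 25662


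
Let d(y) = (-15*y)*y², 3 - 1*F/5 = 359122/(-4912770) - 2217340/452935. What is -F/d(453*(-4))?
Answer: -110821479967/248220797145242371380 ≈ -4.4646e-10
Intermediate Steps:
F = 1773143679472/44503309599 (F = 15 - 5*(359122/(-4912770) - 2217340/452935) = 15 - 5*(359122*(-1/4912770) - 2217340*1/452935) = 15 - 5*(-179561/2456385 - 443468/90587) = 15 - 5*(-1105594035487/222516547995) = 15 + 1105594035487/44503309599 = 1773143679472/44503309599 ≈ 39.843)
d(y) = -15*y³
-F/d(453*(-4)) = -1773143679472/(44503309599*((-15*(453*(-4))³))) = -1773143679472/(44503309599*((-15*(-1812)³))) = -1773143679472/(44503309599*((-15*(-5949419328)))) = -1773143679472/(44503309599*89241289920) = -1*110821479967/248220797145242371380 = -110821479967/248220797145242371380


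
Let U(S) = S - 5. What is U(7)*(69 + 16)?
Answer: 170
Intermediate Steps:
U(S) = -5 + S
U(7)*(69 + 16) = (-5 + 7)*(69 + 16) = 2*85 = 170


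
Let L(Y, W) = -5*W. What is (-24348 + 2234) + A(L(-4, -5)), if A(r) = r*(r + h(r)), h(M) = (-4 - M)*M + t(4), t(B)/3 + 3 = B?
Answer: -39539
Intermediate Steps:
t(B) = -9 + 3*B
h(M) = 3 + M*(-4 - M) (h(M) = (-4 - M)*M + (-9 + 3*4) = M*(-4 - M) + (-9 + 12) = M*(-4 - M) + 3 = 3 + M*(-4 - M))
A(r) = r*(3 - r² - 3*r) (A(r) = r*(r + (3 - r² - 4*r)) = r*(3 - r² - 3*r))
(-24348 + 2234) + A(L(-4, -5)) = (-24348 + 2234) + (-5*(-5))*(3 - (-5*(-5))² - (-15)*(-5)) = -22114 + 25*(3 - 1*25² - 3*25) = -22114 + 25*(3 - 1*625 - 75) = -22114 + 25*(3 - 625 - 75) = -22114 + 25*(-697) = -22114 - 17425 = -39539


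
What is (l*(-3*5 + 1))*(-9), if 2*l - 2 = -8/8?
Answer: 63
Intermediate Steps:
l = ½ (l = 1 + (-8/8)/2 = 1 + (-8*⅛)/2 = 1 + (½)*(-1) = 1 - ½ = ½ ≈ 0.50000)
(l*(-3*5 + 1))*(-9) = ((-3*5 + 1)/2)*(-9) = ((-15 + 1)/2)*(-9) = ((½)*(-14))*(-9) = -7*(-9) = 63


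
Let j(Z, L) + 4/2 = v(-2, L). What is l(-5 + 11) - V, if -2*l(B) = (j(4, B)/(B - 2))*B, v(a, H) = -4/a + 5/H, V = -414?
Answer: 3307/8 ≈ 413.38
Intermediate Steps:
j(Z, L) = 5/L (j(Z, L) = -2 + (-4/(-2) + 5/L) = -2 + (-4*(-½) + 5/L) = -2 + (2 + 5/L) = 5/L)
l(B) = -5/(2*(-2 + B)) (l(B) = -(5/B)/(B - 2)*B/2 = -(5/B)/(-2 + B)*B/2 = -5/(B*(-2 + B))*B/2 = -5/(2*(-2 + B)))
l(-5 + 11) - V = -5/(-4 + 2*(-5 + 11)) - 1*(-414) = -5/(-4 + 2*6) + 414 = -5/(-4 + 12) + 414 = -5/8 + 414 = 3307/8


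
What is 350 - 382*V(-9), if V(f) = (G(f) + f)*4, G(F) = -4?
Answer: 20214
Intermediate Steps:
V(f) = -16 + 4*f (V(f) = (-4 + f)*4 = -16 + 4*f)
350 - 382*V(-9) = 350 - 382*(-16 + 4*(-9)) = 350 - 382*(-16 - 36) = 350 - 382*(-52) = 350 + 19864 = 20214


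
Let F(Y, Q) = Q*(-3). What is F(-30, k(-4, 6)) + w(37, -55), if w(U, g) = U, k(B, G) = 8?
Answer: 13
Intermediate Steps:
F(Y, Q) = -3*Q
F(-30, k(-4, 6)) + w(37, -55) = -3*8 + 37 = -24 + 37 = 13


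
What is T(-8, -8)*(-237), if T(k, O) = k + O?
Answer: 3792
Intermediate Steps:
T(k, O) = O + k
T(-8, -8)*(-237) = (-8 - 8)*(-237) = -16*(-237) = 3792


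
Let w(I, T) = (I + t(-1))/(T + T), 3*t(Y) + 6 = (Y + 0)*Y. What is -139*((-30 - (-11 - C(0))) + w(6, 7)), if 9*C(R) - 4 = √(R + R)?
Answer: 319561/126 ≈ 2536.2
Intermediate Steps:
t(Y) = -2 + Y²/3 (t(Y) = -2 + ((Y + 0)*Y)/3 = -2 + (Y*Y)/3 = -2 + Y²/3)
C(R) = 4/9 + √2*√R/9 (C(R) = 4/9 + √(R + R)/9 = 4/9 + √(2*R)/9 = 4/9 + (√2*√R)/9 = 4/9 + √2*√R/9)
w(I, T) = (-5/3 + I)/(2*T) (w(I, T) = (I + (-2 + (⅓)*(-1)²))/(T + T) = (I + (-2 + (⅓)*1))/((2*T)) = (I + (-2 + ⅓))*(1/(2*T)) = (I - 5/3)*(1/(2*T)) = (-5/3 + I)*(1/(2*T)) = (-5/3 + I)/(2*T))
-139*((-30 - (-11 - C(0))) + w(6, 7)) = -139*((-30 - (-11 - (4/9 + √2*√0/9))) + (⅙)*(-5 + 3*6)/7) = -139*((-30 - (-11 - (4/9 + (⅑)*√2*0))) + (⅙)*(⅐)*(-5 + 18)) = -139*((-30 - (-11 - (4/9 + 0))) + (⅙)*(⅐)*13) = -139*((-30 - (-11 - 1*4/9)) + 13/42) = -139*((-30 - (-11 - 4/9)) + 13/42) = -139*((-30 - 1*(-103/9)) + 13/42) = -139*((-30 + 103/9) + 13/42) = -139*(-167/9 + 13/42) = -139*(-2299/126) = 319561/126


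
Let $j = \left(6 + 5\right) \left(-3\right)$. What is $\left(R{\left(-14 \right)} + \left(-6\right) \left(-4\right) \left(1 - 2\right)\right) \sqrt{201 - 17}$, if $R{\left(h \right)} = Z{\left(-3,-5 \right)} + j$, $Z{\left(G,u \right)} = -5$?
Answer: $- 124 \sqrt{46} \approx -841.01$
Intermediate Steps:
$j = -33$ ($j = 11 \left(-3\right) = -33$)
$R{\left(h \right)} = -38$ ($R{\left(h \right)} = -5 - 33 = -38$)
$\left(R{\left(-14 \right)} + \left(-6\right) \left(-4\right) \left(1 - 2\right)\right) \sqrt{201 - 17} = \left(-38 + \left(-6\right) \left(-4\right) \left(1 - 2\right)\right) \sqrt{201 - 17} = \left(-38 + 24 \left(-1\right)\right) \sqrt{184} = \left(-38 - 24\right) 2 \sqrt{46} = - 62 \cdot 2 \sqrt{46} = - 124 \sqrt{46}$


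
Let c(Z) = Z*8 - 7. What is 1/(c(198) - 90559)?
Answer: -1/88982 ≈ -1.1238e-5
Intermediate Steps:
c(Z) = -7 + 8*Z (c(Z) = 8*Z - 7 = -7 + 8*Z)
1/(c(198) - 90559) = 1/((-7 + 8*198) - 90559) = 1/((-7 + 1584) - 90559) = 1/(1577 - 90559) = 1/(-88982) = -1/88982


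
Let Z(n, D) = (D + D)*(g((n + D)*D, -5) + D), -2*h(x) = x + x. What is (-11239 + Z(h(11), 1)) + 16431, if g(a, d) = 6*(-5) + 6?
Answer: 5146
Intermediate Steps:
g(a, d) = -24 (g(a, d) = -30 + 6 = -24)
h(x) = -x (h(x) = -(x + x)/2 = -x)
Z(n, D) = 2*D*(-24 + D) (Z(n, D) = (D + D)*(-24 + D) = (2*D)*(-24 + D) = 2*D*(-24 + D))
(-11239 + Z(h(11), 1)) + 16431 = (-11239 + 2*1*(-24 + 1)) + 16431 = (-11239 + 2*1*(-23)) + 16431 = (-11239 - 46) + 16431 = -11285 + 16431 = 5146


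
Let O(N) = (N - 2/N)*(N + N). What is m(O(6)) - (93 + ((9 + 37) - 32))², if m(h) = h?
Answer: -11381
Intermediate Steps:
O(N) = 2*N*(N - 2/N) (O(N) = (N - 2/N)*(2*N) = 2*N*(N - 2/N))
m(O(6)) - (93 + ((9 + 37) - 32))² = (-4 + 2*6²) - (93 + ((9 + 37) - 32))² = (-4 + 2*36) - (93 + (46 - 32))² = (-4 + 72) - (93 + 14)² = 68 - 1*107² = 68 - 1*11449 = 68 - 11449 = -11381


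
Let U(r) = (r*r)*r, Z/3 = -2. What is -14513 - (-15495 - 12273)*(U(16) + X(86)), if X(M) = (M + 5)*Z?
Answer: 98561887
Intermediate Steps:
Z = -6 (Z = 3*(-2) = -6)
U(r) = r**3 (U(r) = r**2*r = r**3)
X(M) = -30 - 6*M (X(M) = (M + 5)*(-6) = (5 + M)*(-6) = -30 - 6*M)
-14513 - (-15495 - 12273)*(U(16) + X(86)) = -14513 - (-15495 - 12273)*(16**3 + (-30 - 6*86)) = -14513 - (-27768)*(4096 + (-30 - 516)) = -14513 - (-27768)*(4096 - 546) = -14513 - (-27768)*3550 = -14513 - 1*(-98576400) = -14513 + 98576400 = 98561887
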